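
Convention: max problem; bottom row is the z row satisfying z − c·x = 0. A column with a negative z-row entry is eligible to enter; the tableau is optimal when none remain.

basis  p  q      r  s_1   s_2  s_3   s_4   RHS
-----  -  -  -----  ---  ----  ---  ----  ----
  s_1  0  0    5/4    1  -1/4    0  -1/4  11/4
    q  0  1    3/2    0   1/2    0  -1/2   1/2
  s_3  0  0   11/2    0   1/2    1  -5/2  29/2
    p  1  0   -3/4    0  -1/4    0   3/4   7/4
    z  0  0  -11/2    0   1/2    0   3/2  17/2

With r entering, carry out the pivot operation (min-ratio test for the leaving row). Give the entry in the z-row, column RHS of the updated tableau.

Ratio test on column r — row 1: (11/4)/(5/4) = 11/5; row 2: (1/2)/(3/2) = 1/3; row 3: (29/2)/(11/2) = 29/11; row 4: entry -3/4 ≤ 0. Minimum is 1/3 at row 2 (q leaves); pivot element 3/2.
Divide row 2 by 3/2; eliminate column r from the other rows.
z-row update in column RHS: 17/2 − (-11/2)·(1/3) = 31/3.

31/3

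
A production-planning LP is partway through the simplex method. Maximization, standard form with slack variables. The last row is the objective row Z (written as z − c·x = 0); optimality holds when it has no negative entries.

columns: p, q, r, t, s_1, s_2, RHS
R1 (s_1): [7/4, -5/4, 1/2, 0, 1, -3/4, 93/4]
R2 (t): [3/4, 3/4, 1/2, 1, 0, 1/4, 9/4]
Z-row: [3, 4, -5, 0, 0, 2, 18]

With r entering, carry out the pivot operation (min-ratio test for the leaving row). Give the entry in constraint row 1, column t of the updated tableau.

-1

Ratio test on column r — row 1: (93/4)/(1/2) = 93/2; row 2: (9/4)/(1/2) = 9/2. Minimum is 9/2 at row 2 (t leaves); pivot element 1/2.
Divide row 2 by 1/2; eliminate column r from the other rows.
Row 1 update in column t: 0 − (1/2)·2 = -1.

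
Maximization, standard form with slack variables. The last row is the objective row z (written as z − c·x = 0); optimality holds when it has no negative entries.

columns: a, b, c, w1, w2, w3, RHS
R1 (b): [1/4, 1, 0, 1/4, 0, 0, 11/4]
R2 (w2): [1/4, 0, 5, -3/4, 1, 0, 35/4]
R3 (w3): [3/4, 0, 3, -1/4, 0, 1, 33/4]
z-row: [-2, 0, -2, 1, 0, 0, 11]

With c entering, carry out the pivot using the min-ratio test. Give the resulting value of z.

Ratio test on column c — row 1: entry 0 ≤ 0; row 2: (35/4)/5 = 7/4; row 3: (33/4)/3 = 11/4. Minimum is 7/4 at row 2 (w2 leaves); pivot element 5.
Pivot on row 2; the z-row RHS becomes 11 − (-2)·(7/4) = 29/2.

29/2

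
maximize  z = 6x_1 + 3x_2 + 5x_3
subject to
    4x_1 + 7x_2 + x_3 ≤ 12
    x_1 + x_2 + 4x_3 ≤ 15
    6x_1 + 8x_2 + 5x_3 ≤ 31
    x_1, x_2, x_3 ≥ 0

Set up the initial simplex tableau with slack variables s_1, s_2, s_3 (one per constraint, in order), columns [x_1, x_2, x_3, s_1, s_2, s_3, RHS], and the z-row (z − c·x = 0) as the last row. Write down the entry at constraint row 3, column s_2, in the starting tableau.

Slack s_2 belongs to constraint 2; its column is the unit vector e_2, so the entry in row 3 is 0.

0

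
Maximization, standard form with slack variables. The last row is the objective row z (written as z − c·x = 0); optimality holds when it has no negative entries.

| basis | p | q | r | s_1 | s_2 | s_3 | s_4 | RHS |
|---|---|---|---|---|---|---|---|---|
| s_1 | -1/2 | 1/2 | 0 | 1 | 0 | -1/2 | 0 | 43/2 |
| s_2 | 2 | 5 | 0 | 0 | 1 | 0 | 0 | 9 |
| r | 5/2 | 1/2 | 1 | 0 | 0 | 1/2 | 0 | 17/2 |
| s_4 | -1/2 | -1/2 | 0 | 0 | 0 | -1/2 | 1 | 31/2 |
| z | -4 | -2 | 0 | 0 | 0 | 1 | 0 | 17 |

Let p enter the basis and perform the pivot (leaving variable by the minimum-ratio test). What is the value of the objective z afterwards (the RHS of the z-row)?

153/5

Ratio test on column p — row 1: entry -1/2 ≤ 0; row 2: 9/2 = 9/2; row 3: (17/2)/(5/2) = 17/5; row 4: entry -1/2 ≤ 0. Minimum is 17/5 at row 3 (r leaves); pivot element 5/2.
Pivot on row 3; the z-row RHS becomes 17 − (-4)·(17/5) = 153/5.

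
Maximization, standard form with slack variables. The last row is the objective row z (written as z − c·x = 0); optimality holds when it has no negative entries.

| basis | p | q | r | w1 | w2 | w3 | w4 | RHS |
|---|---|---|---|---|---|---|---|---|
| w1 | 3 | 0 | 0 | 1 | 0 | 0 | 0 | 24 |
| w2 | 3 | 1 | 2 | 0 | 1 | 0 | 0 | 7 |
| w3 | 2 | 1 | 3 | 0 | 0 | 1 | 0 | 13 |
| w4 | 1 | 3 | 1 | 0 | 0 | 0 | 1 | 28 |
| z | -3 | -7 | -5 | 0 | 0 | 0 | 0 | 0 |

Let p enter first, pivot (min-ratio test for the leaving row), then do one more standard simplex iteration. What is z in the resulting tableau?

49

Ratio test on column p — row 1: 24/3 = 8; row 2: 7/3 = 7/3; row 3: 13/2 = 13/2; row 4: 28/1 = 28. Minimum is 7/3 at row 2 (w2 leaves); pivot element 3.
Pivot on row 2; the z-row RHS becomes 0 − (-3)·(7/3) = 7.
Next entering variable (most negative z-row entry -6): q.
Ratio test on column q — row 1: entry -1 ≤ 0; row 2: (7/3)/(1/3) = 7; row 3: (25/3)/(1/3) = 25; row 4: (77/3)/(8/3) = 77/8. Minimum is 7 at row 2 (p leaves); pivot element 1/3.
After the second pivot the z-row RHS is 7 − (-6)·7 = 49.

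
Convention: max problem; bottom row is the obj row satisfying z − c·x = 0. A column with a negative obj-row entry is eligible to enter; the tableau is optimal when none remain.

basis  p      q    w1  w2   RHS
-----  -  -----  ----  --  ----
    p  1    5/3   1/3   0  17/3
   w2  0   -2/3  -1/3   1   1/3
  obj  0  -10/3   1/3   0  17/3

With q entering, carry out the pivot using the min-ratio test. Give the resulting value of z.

17

Ratio test on column q — row 1: (17/3)/(5/3) = 17/5; row 2: entry -2/3 ≤ 0. Minimum is 17/5 at row 1 (p leaves); pivot element 5/3.
Pivot on row 1; the obj-row RHS becomes 17/3 − (-10/3)·(17/5) = 17.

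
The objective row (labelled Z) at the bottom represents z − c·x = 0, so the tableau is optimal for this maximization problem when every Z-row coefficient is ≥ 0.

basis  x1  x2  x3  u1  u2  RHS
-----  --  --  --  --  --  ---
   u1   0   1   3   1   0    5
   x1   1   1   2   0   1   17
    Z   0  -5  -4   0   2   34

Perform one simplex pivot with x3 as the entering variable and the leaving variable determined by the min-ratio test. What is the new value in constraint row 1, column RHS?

Ratio test on column x3 — row 1: 5/3 = 5/3; row 2: 17/2 = 17/2. Minimum is 5/3 at row 1 (u1 leaves); pivot element 3.
Divide row 1 by 3; eliminate column x3 from the other rows.
In the new row 1, the RHS entry is the old entry divided by the pivot: 5/3 = 5/3.

5/3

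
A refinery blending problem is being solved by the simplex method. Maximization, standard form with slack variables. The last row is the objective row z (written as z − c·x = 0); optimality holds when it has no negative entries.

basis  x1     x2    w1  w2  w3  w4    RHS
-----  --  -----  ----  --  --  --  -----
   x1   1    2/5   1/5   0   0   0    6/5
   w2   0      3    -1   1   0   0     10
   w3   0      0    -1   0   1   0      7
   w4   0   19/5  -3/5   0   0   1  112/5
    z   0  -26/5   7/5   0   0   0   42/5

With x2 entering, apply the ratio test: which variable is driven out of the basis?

Column x2 entries and ratios — x1: (6/5)/(2/5) = 3; w2: 10/3 = 10/3; w3: 0 ≤ 0, skip; w4: (112/5)/(19/5) = 112/19.
Smallest ratio is 3 in the row of x1, so x1 leaves.

x1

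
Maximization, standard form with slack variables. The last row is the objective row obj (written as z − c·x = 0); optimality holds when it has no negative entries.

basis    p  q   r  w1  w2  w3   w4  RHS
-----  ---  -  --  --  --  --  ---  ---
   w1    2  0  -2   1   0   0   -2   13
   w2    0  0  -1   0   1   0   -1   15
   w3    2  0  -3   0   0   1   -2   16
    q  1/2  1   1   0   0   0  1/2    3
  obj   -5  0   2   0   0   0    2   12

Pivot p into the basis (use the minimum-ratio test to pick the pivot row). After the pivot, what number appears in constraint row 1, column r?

-6

Ratio test on column p — row 1: 13/2 = 13/2; row 2: entry 0 ≤ 0; row 3: 16/2 = 8; row 4: 3/(1/2) = 6. Minimum is 6 at row 4 (q leaves); pivot element 1/2.
Divide row 4 by 1/2; eliminate column p from the other rows.
Row 1 update in column r: -2 − 2·2 = -6.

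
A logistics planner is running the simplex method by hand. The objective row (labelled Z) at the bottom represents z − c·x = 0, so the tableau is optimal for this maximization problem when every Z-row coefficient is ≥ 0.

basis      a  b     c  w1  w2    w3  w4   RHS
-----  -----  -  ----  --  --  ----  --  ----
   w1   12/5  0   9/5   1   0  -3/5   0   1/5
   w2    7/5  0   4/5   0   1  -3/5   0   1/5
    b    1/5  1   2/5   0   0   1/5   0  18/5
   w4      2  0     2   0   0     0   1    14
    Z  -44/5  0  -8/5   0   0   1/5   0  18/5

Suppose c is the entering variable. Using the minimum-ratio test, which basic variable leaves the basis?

w1

Column c entries and ratios — w1: (1/5)/(9/5) = 1/9; w2: (1/5)/(4/5) = 1/4; b: (18/5)/(2/5) = 9; w4: 14/2 = 7.
Smallest ratio is 1/9 in the row of w1, so w1 leaves.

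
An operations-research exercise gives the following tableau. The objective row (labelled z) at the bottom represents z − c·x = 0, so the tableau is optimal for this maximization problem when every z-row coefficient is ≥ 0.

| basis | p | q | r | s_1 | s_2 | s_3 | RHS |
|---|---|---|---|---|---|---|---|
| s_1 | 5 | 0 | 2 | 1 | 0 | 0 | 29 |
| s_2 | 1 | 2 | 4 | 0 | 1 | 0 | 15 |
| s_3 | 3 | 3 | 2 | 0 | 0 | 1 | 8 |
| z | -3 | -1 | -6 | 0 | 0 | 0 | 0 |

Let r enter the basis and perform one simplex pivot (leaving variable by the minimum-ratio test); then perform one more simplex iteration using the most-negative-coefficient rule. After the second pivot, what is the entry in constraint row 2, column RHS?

Ratio test on column r — row 1: 29/2 = 29/2; row 2: 15/4 = 15/4; row 3: 8/2 = 4. Minimum is 15/4 at row 2 (s_2 leaves); pivot element 4.
Divide row 2 by 4; eliminate column r from the other rows.
Second iteration: most negative z-row entry is -3/2 in column p, so p enters.
Ratio test on column p — row 1: (43/2)/(9/2) = 43/9; row 2: (15/4)/(1/4) = 15; row 3: (1/2)/(5/2) = 1/5. Minimum is 1/5 at row 3 (s_3 leaves); pivot element 5/2.
Divide row 3 by 5/2; eliminate column p from the other rows.
After both pivots, the entry at constraint row 2, column RHS is 37/10.

37/10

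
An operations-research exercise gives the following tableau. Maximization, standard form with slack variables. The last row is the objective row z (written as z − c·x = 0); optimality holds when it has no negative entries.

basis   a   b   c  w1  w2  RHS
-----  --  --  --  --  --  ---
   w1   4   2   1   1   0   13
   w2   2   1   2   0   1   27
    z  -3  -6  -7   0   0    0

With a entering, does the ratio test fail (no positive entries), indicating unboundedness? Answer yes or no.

no

Column a has positive entries in row(s) 1, 2, so the ratio test bounds it — not unbounded.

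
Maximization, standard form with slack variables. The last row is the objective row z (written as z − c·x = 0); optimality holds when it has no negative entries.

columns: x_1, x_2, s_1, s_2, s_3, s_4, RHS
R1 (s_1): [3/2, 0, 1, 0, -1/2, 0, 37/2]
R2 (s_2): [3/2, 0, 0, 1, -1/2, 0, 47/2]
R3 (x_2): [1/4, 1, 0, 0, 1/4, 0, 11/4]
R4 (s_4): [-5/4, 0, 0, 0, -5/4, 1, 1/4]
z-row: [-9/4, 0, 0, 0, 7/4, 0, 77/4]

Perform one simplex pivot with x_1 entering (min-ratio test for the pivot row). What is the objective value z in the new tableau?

44

Ratio test on column x_1 — row 1: (37/2)/(3/2) = 37/3; row 2: (47/2)/(3/2) = 47/3; row 3: (11/4)/(1/4) = 11; row 4: entry -5/4 ≤ 0. Minimum is 11 at row 3 (x_2 leaves); pivot element 1/4.
Pivot on row 3; the z-row RHS becomes 77/4 − (-9/4)·11 = 44.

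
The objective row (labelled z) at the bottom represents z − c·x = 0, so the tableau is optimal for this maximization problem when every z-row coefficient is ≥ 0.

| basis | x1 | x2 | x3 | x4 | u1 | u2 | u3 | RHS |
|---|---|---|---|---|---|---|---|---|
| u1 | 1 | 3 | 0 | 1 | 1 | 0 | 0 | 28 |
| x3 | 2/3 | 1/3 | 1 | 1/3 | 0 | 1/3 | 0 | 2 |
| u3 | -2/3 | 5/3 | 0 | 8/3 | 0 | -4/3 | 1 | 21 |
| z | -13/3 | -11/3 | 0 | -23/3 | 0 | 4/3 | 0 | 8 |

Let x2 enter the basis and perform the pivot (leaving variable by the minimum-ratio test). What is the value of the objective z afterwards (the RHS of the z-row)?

Ratio test on column x2 — row 1: 28/3 = 28/3; row 2: 2/(1/3) = 6; row 3: 21/(5/3) = 63/5. Minimum is 6 at row 2 (x3 leaves); pivot element 1/3.
Pivot on row 2; the z-row RHS becomes 8 − (-11/3)·6 = 30.

30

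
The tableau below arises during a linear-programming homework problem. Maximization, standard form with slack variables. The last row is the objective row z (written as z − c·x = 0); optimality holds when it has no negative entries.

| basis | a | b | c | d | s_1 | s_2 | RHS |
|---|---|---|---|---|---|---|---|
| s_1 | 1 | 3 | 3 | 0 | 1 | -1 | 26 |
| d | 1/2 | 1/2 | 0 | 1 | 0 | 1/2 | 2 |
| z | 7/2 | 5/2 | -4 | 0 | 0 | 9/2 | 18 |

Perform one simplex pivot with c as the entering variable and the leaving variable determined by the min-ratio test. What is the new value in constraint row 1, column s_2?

-1/3

Ratio test on column c — row 1: 26/3 = 26/3; row 2: entry 0 ≤ 0. Minimum is 26/3 at row 1 (s_1 leaves); pivot element 3.
Divide row 1 by 3; eliminate column c from the other rows.
In the new row 1, the s_2 entry is the old entry divided by the pivot: (-1)/3 = -1/3.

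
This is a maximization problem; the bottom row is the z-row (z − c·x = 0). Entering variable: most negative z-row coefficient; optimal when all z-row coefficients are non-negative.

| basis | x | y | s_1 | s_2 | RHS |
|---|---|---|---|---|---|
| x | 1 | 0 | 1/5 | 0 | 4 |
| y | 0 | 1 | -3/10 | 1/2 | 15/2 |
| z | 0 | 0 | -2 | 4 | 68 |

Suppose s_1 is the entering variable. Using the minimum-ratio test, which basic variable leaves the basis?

x

Column s_1 entries and ratios — x: 4/(1/5) = 20; y: -3/10 ≤ 0, skip.
Smallest ratio is 20 in the row of x, so x leaves.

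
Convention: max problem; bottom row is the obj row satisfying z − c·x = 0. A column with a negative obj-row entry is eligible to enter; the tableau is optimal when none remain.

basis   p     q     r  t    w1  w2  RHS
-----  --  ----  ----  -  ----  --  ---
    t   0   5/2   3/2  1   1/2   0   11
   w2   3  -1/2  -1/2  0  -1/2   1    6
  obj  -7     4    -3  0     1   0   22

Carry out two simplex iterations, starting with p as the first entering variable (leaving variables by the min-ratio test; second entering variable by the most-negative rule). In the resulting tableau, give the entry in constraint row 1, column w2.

Ratio test on column p — row 1: entry 0 ≤ 0; row 2: 6/3 = 2. Minimum is 2 at row 2 (w2 leaves); pivot element 3.
Divide row 2 by 3; eliminate column p from the other rows.
Second iteration: most negative obj-row entry is -25/6 in column r, so r enters.
Ratio test on column r — row 1: 11/(3/2) = 22/3; row 2: entry -1/6 ≤ 0. Minimum is 22/3 at row 1 (t leaves); pivot element 3/2.
Divide row 1 by 3/2; eliminate column r from the other rows.
After both pivots, the entry at constraint row 1, column w2 is 0.

0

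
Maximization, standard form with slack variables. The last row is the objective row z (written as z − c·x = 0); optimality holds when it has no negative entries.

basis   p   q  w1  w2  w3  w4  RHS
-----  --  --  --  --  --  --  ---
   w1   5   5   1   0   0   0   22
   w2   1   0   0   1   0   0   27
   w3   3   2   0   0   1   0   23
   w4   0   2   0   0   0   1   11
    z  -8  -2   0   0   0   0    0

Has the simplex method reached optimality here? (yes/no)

no

The z-row has a negative entry -8 in column p, so it is not optimal.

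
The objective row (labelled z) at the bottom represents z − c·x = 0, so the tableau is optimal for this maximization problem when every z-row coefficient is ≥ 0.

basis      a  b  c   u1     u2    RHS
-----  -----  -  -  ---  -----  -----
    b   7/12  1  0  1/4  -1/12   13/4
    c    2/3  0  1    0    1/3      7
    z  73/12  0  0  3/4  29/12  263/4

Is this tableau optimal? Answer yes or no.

Every z-row coefficient is ≥ 0, so the tableau is optimal.

yes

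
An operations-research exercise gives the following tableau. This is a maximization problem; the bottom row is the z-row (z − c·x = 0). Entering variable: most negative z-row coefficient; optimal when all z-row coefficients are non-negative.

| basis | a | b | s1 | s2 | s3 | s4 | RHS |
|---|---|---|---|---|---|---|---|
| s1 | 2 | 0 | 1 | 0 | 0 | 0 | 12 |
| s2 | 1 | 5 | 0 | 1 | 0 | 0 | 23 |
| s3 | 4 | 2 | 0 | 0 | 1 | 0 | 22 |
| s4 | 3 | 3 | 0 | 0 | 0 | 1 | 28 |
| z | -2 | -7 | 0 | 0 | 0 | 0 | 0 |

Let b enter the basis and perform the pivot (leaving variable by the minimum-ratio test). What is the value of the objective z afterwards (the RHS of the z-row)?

Ratio test on column b — row 1: entry 0 ≤ 0; row 2: 23/5 = 23/5; row 3: 22/2 = 11; row 4: 28/3 = 28/3. Minimum is 23/5 at row 2 (s2 leaves); pivot element 5.
Pivot on row 2; the z-row RHS becomes 0 − (-7)·(23/5) = 161/5.

161/5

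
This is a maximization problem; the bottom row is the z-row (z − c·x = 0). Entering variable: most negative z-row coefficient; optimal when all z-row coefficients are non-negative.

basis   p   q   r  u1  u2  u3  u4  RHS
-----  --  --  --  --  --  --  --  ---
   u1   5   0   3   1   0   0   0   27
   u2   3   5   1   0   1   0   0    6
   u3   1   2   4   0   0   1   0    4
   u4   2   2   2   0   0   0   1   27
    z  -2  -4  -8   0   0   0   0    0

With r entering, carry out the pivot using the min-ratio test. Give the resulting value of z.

Ratio test on column r — row 1: 27/3 = 9; row 2: 6/1 = 6; row 3: 4/4 = 1; row 4: 27/2 = 27/2. Minimum is 1 at row 3 (u3 leaves); pivot element 4.
Pivot on row 3; the z-row RHS becomes 0 − (-8)·1 = 8.

8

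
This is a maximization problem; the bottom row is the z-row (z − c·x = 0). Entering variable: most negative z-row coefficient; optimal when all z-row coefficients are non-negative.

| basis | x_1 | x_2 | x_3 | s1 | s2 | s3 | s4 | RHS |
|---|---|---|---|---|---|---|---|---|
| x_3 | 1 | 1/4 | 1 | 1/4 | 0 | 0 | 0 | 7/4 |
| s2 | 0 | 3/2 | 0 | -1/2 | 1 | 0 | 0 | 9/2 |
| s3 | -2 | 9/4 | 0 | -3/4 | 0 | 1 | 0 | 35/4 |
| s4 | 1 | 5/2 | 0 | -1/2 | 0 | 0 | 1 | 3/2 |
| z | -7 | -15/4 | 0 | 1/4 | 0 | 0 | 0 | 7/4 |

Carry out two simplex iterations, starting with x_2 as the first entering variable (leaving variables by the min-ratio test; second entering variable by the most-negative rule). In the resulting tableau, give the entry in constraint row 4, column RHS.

Ratio test on column x_2 — row 1: (7/4)/(1/4) = 7; row 2: (9/2)/(3/2) = 3; row 3: (35/4)/(9/4) = 35/9; row 4: (3/2)/(5/2) = 3/5. Minimum is 3/5 at row 4 (s4 leaves); pivot element 5/2.
Divide row 4 by 5/2; eliminate column x_2 from the other rows.
Second iteration: most negative z-row entry is -11/2 in column x_1, so x_1 enters.
Ratio test on column x_1 — row 1: (8/5)/(9/10) = 16/9; row 2: entry -3/5 ≤ 0; row 3: entry -29/10 ≤ 0; row 4: (3/5)/(2/5) = 3/2. Minimum is 3/2 at row 4 (x_2 leaves); pivot element 2/5.
Divide row 4 by 2/5; eliminate column x_1 from the other rows.
After both pivots, the entry at constraint row 4, column RHS is 3/2.

3/2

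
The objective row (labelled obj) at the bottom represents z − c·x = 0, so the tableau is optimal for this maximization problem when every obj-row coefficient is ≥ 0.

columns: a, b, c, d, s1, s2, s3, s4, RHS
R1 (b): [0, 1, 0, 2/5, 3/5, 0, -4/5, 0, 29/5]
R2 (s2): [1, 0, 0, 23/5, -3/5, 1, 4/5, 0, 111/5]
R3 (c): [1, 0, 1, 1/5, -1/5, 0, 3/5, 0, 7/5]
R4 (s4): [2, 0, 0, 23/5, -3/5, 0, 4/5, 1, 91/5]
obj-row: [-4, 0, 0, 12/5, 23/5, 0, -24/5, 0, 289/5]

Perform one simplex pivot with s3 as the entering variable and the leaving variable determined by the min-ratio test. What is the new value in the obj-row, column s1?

3

Ratio test on column s3 — row 1: entry -4/5 ≤ 0; row 2: (111/5)/(4/5) = 111/4; row 3: (7/5)/(3/5) = 7/3; row 4: (91/5)/(4/5) = 91/4. Minimum is 7/3 at row 3 (c leaves); pivot element 3/5.
Divide row 3 by 3/5; eliminate column s3 from the other rows.
obj-row update in column s1: 23/5 − (-24/5)·(-1/3) = 3.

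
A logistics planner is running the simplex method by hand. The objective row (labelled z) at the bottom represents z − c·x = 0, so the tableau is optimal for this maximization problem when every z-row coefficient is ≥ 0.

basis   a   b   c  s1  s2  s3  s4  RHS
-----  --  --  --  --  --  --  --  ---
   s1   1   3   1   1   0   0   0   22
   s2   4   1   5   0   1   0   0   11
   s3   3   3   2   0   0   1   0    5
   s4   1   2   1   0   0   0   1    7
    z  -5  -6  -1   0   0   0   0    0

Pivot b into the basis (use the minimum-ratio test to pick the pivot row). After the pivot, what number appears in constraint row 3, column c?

2/3

Ratio test on column b — row 1: 22/3 = 22/3; row 2: 11/1 = 11; row 3: 5/3 = 5/3; row 4: 7/2 = 7/2. Minimum is 5/3 at row 3 (s3 leaves); pivot element 3.
Divide row 3 by 3; eliminate column b from the other rows.
In the new row 3, the c entry is the old entry divided by the pivot: 2/3 = 2/3.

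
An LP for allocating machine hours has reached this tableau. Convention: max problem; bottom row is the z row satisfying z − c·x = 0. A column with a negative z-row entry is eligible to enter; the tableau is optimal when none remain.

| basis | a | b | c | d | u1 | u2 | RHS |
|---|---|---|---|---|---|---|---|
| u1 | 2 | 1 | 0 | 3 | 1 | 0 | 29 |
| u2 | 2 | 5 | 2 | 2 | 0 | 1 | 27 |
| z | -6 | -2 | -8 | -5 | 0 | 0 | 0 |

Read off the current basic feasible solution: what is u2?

27

u2 is basic (row 2); its value is the RHS of that row, 27.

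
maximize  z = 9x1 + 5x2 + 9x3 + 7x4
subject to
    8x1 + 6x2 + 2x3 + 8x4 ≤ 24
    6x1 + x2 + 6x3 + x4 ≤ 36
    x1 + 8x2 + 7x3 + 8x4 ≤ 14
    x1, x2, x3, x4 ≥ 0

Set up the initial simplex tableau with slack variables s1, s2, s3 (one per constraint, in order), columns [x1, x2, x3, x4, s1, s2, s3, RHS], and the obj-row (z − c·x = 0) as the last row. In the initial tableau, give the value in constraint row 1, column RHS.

24

The RHS of constraint 1 is b_1 = 24.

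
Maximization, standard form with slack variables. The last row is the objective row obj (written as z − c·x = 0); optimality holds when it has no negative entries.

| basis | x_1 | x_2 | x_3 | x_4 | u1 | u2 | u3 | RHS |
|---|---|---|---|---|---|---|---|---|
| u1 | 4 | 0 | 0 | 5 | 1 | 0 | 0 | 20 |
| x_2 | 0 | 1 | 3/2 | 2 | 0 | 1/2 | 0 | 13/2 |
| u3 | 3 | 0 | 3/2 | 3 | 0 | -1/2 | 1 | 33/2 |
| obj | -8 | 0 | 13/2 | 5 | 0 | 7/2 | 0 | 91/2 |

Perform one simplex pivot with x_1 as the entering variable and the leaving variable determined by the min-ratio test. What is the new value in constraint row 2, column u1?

Ratio test on column x_1 — row 1: 20/4 = 5; row 2: entry 0 ≤ 0; row 3: (33/2)/3 = 11/2. Minimum is 5 at row 1 (u1 leaves); pivot element 4.
Divide row 1 by 4; eliminate column x_1 from the other rows.
Row 2 update in column u1: 0 − 0·(1/4) = 0.

0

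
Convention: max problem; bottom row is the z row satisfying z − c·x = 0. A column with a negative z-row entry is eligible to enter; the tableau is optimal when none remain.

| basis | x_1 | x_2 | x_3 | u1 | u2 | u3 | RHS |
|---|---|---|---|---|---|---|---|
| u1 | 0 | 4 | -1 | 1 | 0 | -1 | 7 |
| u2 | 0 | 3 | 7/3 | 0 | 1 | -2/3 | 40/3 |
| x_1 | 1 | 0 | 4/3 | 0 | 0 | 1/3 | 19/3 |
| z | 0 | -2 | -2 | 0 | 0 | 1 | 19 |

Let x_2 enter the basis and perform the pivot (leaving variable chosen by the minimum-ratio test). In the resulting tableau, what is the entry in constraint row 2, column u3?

Ratio test on column x_2 — row 1: 7/4 = 7/4; row 2: (40/3)/3 = 40/9; row 3: entry 0 ≤ 0. Minimum is 7/4 at row 1 (u1 leaves); pivot element 4.
Divide row 1 by 4; eliminate column x_2 from the other rows.
Row 2 update in column u3: -2/3 − 3·(-1/4) = 1/12.

1/12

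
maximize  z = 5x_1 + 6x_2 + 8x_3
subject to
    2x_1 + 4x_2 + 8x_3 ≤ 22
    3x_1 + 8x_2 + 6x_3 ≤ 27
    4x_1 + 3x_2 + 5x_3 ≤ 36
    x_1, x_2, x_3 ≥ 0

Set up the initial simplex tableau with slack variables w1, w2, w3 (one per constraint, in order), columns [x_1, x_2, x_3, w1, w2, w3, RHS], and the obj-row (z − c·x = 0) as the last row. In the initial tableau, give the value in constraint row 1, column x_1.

Constraint 1 has coefficient 2 on x_1.

2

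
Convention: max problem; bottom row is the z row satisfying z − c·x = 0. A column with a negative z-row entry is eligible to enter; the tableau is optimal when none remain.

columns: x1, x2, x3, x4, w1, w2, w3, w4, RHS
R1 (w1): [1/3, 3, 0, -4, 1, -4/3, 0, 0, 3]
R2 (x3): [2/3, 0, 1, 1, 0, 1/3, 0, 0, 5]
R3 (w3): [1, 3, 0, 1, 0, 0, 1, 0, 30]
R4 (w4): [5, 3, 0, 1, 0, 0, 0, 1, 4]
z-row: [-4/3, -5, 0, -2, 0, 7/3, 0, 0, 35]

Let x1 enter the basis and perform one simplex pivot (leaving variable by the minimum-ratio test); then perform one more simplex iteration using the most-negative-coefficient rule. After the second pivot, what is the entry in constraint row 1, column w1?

5/14

Ratio test on column x1 — row 1: 3/(1/3) = 9; row 2: 5/(2/3) = 15/2; row 3: 30/1 = 30; row 4: 4/5 = 4/5. Minimum is 4/5 at row 4 (w4 leaves); pivot element 5.
Divide row 4 by 5; eliminate column x1 from the other rows.
Second iteration: most negative z-row entry is -21/5 in column x2, so x2 enters.
Ratio test on column x2 — row 1: (41/15)/(14/5) = 41/42; row 2: entry -2/5 ≤ 0; row 3: (146/5)/(12/5) = 73/6; row 4: (4/5)/(3/5) = 4/3. Minimum is 41/42 at row 1 (w1 leaves); pivot element 14/5.
Divide row 1 by 14/5; eliminate column x2 from the other rows.
After both pivots, the entry at constraint row 1, column w1 is 5/14.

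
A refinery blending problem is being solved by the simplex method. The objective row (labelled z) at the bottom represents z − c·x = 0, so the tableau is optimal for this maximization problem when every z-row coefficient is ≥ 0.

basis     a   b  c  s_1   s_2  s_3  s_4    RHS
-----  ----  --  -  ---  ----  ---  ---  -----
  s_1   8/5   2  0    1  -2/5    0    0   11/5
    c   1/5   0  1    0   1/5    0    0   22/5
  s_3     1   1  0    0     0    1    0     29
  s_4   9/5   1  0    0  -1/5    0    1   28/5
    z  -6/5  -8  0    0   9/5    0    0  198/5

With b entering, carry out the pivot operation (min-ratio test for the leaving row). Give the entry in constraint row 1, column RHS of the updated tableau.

Ratio test on column b — row 1: (11/5)/2 = 11/10; row 2: entry 0 ≤ 0; row 3: 29/1 = 29; row 4: (28/5)/1 = 28/5. Minimum is 11/10 at row 1 (s_1 leaves); pivot element 2.
Divide row 1 by 2; eliminate column b from the other rows.
In the new row 1, the RHS entry is the old entry divided by the pivot: (11/5)/2 = 11/10.

11/10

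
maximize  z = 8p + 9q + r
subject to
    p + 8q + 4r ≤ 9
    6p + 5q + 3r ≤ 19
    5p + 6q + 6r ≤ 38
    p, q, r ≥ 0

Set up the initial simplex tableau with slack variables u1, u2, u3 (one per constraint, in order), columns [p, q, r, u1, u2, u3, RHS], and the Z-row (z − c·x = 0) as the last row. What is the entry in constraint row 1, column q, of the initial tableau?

Constraint 1 has coefficient 8 on q.

8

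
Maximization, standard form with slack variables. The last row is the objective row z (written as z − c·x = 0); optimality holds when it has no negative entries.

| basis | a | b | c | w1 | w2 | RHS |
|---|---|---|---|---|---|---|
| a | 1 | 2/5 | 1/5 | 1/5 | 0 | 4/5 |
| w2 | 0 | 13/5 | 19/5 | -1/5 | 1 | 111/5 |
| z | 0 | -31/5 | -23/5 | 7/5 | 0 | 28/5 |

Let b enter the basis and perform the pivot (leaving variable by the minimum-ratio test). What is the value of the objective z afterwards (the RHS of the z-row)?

Ratio test on column b — row 1: (4/5)/(2/5) = 2; row 2: (111/5)/(13/5) = 111/13. Minimum is 2 at row 1 (a leaves); pivot element 2/5.
Pivot on row 1; the z-row RHS becomes 28/5 − (-31/5)·2 = 18.

18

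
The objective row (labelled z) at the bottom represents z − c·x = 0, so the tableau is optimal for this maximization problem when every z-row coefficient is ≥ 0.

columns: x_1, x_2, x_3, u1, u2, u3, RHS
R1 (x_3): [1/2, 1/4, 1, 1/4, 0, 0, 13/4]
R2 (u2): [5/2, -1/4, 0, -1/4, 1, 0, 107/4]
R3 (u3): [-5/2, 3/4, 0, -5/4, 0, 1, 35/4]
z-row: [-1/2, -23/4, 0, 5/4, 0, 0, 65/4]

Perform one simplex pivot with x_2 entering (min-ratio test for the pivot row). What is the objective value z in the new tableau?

Ratio test on column x_2 — row 1: (13/4)/(1/4) = 13; row 2: entry -1/4 ≤ 0; row 3: (35/4)/(3/4) = 35/3. Minimum is 35/3 at row 3 (u3 leaves); pivot element 3/4.
Pivot on row 3; the z-row RHS becomes 65/4 − (-23/4)·(35/3) = 250/3.

250/3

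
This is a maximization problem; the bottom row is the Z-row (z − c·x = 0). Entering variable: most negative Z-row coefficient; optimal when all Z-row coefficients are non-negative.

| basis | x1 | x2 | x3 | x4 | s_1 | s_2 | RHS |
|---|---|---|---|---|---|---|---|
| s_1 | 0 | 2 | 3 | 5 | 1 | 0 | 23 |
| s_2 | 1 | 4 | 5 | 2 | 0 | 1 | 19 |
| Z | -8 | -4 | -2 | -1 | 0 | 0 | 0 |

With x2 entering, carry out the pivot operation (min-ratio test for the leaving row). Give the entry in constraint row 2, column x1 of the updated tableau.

Ratio test on column x2 — row 1: 23/2 = 23/2; row 2: 19/4 = 19/4. Minimum is 19/4 at row 2 (s_2 leaves); pivot element 4.
Divide row 2 by 4; eliminate column x2 from the other rows.
In the new row 2, the x1 entry is the old entry divided by the pivot: 1/4 = 1/4.

1/4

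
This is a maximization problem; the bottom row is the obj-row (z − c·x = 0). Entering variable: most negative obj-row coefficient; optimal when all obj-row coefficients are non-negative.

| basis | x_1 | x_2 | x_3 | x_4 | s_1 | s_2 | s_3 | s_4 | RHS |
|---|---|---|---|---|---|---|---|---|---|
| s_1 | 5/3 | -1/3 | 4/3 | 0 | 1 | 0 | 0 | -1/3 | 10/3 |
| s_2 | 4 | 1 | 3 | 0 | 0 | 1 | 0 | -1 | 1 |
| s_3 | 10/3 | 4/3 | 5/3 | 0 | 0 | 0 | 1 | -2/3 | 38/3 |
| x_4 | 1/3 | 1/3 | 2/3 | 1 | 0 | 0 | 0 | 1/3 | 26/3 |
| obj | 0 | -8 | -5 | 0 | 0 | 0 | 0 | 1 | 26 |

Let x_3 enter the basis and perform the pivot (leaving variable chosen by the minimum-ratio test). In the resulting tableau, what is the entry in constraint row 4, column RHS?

76/9

Ratio test on column x_3 — row 1: (10/3)/(4/3) = 5/2; row 2: 1/3 = 1/3; row 3: (38/3)/(5/3) = 38/5; row 4: (26/3)/(2/3) = 13. Minimum is 1/3 at row 2 (s_2 leaves); pivot element 3.
Divide row 2 by 3; eliminate column x_3 from the other rows.
Row 4 update in column RHS: 26/3 − (2/3)·(1/3) = 76/9.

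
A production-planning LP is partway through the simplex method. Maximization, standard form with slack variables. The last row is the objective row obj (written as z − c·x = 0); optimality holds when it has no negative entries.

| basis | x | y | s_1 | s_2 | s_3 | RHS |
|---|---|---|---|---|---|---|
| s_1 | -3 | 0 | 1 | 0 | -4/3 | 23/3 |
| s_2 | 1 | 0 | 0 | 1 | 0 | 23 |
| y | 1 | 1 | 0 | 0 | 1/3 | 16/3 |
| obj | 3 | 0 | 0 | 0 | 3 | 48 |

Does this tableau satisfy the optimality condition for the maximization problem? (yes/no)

Every obj-row coefficient is ≥ 0, so the tableau is optimal.

yes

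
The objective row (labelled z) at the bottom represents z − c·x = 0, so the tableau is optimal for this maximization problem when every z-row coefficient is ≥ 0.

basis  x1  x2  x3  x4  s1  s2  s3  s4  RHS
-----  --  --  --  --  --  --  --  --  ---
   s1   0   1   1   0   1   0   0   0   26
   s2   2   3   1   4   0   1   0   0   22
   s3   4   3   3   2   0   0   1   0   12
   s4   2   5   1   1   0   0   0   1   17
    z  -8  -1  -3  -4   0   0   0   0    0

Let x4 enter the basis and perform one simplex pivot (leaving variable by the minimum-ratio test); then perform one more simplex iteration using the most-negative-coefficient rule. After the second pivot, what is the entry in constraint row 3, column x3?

5/6

Ratio test on column x4 — row 1: entry 0 ≤ 0; row 2: 22/4 = 11/2; row 3: 12/2 = 6; row 4: 17/1 = 17. Minimum is 11/2 at row 2 (s2 leaves); pivot element 4.
Divide row 2 by 4; eliminate column x4 from the other rows.
Second iteration: most negative z-row entry is -6 in column x1, so x1 enters.
Ratio test on column x1 — row 1: entry 0 ≤ 0; row 2: (11/2)/(1/2) = 11; row 3: 1/3 = 1/3; row 4: (23/2)/(3/2) = 23/3. Minimum is 1/3 at row 3 (s3 leaves); pivot element 3.
Divide row 3 by 3; eliminate column x1 from the other rows.
After both pivots, the entry at constraint row 3, column x3 is 5/6.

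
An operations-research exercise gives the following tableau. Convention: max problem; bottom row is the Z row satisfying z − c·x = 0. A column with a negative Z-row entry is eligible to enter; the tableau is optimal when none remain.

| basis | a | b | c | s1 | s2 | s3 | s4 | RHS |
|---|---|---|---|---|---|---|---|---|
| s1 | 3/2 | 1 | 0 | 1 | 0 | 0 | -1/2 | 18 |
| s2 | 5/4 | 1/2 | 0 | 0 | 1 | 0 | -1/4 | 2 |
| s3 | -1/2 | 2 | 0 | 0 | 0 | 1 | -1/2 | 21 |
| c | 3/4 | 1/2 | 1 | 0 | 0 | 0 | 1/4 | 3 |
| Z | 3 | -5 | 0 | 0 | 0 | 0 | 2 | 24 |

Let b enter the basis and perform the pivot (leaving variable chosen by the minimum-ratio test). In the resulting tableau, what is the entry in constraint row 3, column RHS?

13

Ratio test on column b — row 1: 18/1 = 18; row 2: 2/(1/2) = 4; row 3: 21/2 = 21/2; row 4: 3/(1/2) = 6. Minimum is 4 at row 2 (s2 leaves); pivot element 1/2.
Divide row 2 by 1/2; eliminate column b from the other rows.
Row 3 update in column RHS: 21 − 2·4 = 13.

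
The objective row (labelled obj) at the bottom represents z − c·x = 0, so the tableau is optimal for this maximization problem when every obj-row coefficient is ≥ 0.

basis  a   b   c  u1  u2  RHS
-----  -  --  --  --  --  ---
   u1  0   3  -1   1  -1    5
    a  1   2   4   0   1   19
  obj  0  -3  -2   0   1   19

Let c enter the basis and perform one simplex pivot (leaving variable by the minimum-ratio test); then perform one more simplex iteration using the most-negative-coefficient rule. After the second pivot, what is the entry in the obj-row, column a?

9/14

Ratio test on column c — row 1: entry -1 ≤ 0; row 2: 19/4 = 19/4. Minimum is 19/4 at row 2 (a leaves); pivot element 4.
Divide row 2 by 4; eliminate column c from the other rows.
Second iteration: most negative obj-row entry is -2 in column b, so b enters.
Ratio test on column b — row 1: (39/4)/(7/2) = 39/14; row 2: (19/4)/(1/2) = 19/2. Minimum is 39/14 at row 1 (u1 leaves); pivot element 7/2.
Divide row 1 by 7/2; eliminate column b from the other rows.
After both pivots, the entry at the obj-row, column a is 9/14.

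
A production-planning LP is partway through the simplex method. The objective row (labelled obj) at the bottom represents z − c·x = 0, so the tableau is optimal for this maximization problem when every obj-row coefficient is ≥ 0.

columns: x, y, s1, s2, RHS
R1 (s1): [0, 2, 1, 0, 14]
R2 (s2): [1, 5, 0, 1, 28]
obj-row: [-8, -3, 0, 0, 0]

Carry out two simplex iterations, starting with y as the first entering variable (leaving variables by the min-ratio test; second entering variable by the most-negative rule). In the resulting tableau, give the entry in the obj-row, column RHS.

Ratio test on column y — row 1: 14/2 = 7; row 2: 28/5 = 28/5. Minimum is 28/5 at row 2 (s2 leaves); pivot element 5.
Divide row 2 by 5; eliminate column y from the other rows.
Second iteration: most negative obj-row entry is -37/5 in column x, so x enters.
Ratio test on column x — row 1: entry -2/5 ≤ 0; row 2: (28/5)/(1/5) = 28. Minimum is 28 at row 2 (y leaves); pivot element 1/5.
Divide row 2 by 1/5; eliminate column x from the other rows.
After both pivots, the entry at the obj-row, column RHS is 224.

224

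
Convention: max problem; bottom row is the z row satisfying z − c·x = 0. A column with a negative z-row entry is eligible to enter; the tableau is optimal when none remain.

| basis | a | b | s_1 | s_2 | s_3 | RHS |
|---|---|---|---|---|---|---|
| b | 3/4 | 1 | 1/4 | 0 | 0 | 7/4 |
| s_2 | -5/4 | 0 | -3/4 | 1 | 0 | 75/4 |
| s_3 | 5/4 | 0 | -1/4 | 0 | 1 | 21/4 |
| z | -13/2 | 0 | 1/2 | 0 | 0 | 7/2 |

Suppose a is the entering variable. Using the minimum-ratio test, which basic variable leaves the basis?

Column a entries and ratios — b: (7/4)/(3/4) = 7/3; s_2: -5/4 ≤ 0, skip; s_3: (21/4)/(5/4) = 21/5.
Smallest ratio is 7/3 in the row of b, so b leaves.

b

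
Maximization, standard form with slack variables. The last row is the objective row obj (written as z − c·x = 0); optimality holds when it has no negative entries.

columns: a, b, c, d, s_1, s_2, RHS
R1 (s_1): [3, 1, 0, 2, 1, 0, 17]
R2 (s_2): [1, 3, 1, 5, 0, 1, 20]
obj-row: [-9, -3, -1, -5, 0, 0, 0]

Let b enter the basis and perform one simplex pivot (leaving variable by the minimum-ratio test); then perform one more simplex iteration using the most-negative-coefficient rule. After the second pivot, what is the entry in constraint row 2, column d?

Ratio test on column b — row 1: 17/1 = 17; row 2: 20/3 = 20/3. Minimum is 20/3 at row 2 (s_2 leaves); pivot element 3.
Divide row 2 by 3; eliminate column b from the other rows.
Second iteration: most negative obj-row entry is -8 in column a, so a enters.
Ratio test on column a — row 1: (31/3)/(8/3) = 31/8; row 2: (20/3)/(1/3) = 20. Minimum is 31/8 at row 1 (s_1 leaves); pivot element 8/3.
Divide row 1 by 8/3; eliminate column a from the other rows.
After both pivots, the entry at constraint row 2, column d is 13/8.

13/8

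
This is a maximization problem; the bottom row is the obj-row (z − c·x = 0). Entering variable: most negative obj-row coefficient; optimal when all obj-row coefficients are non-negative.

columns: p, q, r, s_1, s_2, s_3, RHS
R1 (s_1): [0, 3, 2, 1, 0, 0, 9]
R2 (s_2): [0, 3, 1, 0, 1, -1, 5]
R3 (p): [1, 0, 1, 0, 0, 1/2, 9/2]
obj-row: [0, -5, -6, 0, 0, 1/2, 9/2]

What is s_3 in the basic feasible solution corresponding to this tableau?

0

s_3 is not in the basis, so in the current basic feasible solution s_3 = 0.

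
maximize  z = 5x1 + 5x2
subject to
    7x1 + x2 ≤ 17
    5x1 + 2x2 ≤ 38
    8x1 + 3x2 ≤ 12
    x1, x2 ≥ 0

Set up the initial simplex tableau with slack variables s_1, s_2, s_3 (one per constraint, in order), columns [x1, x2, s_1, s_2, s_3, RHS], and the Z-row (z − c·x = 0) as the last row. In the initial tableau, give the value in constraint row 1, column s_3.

Slack s_3 belongs to constraint 3; its column is the unit vector e_3, so the entry in row 1 is 0.

0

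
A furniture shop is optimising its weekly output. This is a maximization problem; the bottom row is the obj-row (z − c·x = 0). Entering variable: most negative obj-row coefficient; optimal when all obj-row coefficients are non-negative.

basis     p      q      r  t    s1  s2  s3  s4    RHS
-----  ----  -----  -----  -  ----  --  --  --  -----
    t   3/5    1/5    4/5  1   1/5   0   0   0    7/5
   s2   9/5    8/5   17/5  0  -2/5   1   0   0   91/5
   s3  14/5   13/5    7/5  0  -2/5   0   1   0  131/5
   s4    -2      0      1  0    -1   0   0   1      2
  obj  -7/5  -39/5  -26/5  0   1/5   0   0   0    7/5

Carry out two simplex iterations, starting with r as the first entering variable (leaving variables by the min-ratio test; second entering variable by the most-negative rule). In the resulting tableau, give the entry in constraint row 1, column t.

Ratio test on column r — row 1: (7/5)/(4/5) = 7/4; row 2: (91/5)/(17/5) = 91/17; row 3: (131/5)/(7/5) = 131/7; row 4: 2/1 = 2. Minimum is 7/4 at row 1 (t leaves); pivot element 4/5.
Divide row 1 by 4/5; eliminate column r from the other rows.
Second iteration: most negative obj-row entry is -13/2 in column q, so q enters.
Ratio test on column q — row 1: (7/4)/(1/4) = 7; row 2: (49/4)/(3/4) = 49/3; row 3: (95/4)/(9/4) = 95/9; row 4: entry -1/4 ≤ 0. Minimum is 7 at row 1 (r leaves); pivot element 1/4.
Divide row 1 by 1/4; eliminate column q from the other rows.
After both pivots, the entry at constraint row 1, column t is 5.

5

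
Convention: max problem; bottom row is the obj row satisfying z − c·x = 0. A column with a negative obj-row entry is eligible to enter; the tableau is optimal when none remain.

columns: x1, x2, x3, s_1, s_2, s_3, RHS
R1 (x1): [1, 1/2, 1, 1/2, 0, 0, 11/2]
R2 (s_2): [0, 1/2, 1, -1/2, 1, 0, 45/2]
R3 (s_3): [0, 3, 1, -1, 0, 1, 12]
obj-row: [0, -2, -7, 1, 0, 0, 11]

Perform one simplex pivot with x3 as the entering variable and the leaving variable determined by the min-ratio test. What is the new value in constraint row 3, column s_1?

Ratio test on column x3 — row 1: (11/2)/1 = 11/2; row 2: (45/2)/1 = 45/2; row 3: 12/1 = 12. Minimum is 11/2 at row 1 (x1 leaves); pivot element 1.
Divide row 1 by 1; eliminate column x3 from the other rows.
Row 3 update in column s_1: -1 − 1·(1/2) = -3/2.

-3/2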